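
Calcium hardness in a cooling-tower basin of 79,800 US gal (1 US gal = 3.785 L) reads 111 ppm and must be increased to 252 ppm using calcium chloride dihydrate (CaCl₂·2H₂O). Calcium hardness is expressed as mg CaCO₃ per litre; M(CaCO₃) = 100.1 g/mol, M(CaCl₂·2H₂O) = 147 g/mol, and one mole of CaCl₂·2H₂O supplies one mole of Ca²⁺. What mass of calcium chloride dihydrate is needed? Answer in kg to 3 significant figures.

Volume: 79,800 US gal × 3.785 L/gal = 302,043 L.
Hardness to add: (252 − 111) = 141 mg/L as CaCO₃ × 302,043 L = 42,590 g as CaCO₃.
Moles of Ca²⁺ (1 mol Ca²⁺ ≡ 1 mol CaCO₃): 42,590 / 100.1 g/mol = 425.5 mol.
Mass of CaCl₂·2H₂O: 425.5 × 147 = 62,540 g.

62.5 kg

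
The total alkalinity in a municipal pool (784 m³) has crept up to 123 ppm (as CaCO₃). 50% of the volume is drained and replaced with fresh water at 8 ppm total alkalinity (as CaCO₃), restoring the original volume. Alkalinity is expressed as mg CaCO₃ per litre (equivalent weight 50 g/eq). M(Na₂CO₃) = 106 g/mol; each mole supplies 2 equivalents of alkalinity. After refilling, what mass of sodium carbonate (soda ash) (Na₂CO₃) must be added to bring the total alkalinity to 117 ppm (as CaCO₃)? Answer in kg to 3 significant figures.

42.8 kg

Volume: 784 m³ = 784,000 L.
After draining 50% and refilling: 123 × 0.50 + 8 × 0.50 = 65.5 ppm.
Deficit to target: 117 − 65.5 = 51.5 mg/L.
As CaCO₃: 51.5 mg/L × 784,000 L = 40,380 g; ÷ 50 g/eq ÷ 2 = 403.8 mol Na₂CO₃.
Mass: 403.8 × 106 = 42,800 g.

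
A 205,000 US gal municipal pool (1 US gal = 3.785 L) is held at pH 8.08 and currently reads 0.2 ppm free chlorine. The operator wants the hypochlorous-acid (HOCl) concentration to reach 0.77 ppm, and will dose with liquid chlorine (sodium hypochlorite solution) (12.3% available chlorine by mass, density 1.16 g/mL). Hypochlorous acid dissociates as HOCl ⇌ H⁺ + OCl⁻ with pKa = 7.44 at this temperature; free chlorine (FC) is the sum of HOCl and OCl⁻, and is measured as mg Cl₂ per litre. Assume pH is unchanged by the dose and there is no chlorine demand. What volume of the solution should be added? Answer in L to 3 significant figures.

21.4 L

Volume: 205,000 US gal × 3.785 L/gal = 775,925 L.
[OCl⁻]/[HOCl] = 10^(pH − pKa) = 10^(8.08 − 7.44) = 4.365; fraction as HOCl = 1/(1 + 4.365) = 0.1864.
Free chlorine required for 0.77 ppm HOCl: 0.77 / 0.1864 = 4.131 ppm.
FC to add: 4.131 − 0.2 = 3.931 mg/L as Cl₂.
Cl₂ equivalent: 3.931 mg/L × 775,925 L = 3050 g.
Product at 12.3% available Cl: 3050 / 0.123 = 24,800 g.
Volume: 24,800 g ÷ 1.16 g/mL = 21,380 mL.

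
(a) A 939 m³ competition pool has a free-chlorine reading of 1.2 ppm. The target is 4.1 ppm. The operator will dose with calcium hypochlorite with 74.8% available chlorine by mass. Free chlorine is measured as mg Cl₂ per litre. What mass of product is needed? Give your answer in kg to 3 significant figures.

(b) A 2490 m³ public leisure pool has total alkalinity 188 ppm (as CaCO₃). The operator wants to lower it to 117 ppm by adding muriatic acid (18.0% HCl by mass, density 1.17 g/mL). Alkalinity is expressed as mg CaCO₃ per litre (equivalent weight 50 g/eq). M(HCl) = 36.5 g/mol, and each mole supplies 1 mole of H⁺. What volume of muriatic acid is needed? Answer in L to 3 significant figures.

(a) 3.64 kg; (b) 613 L

(a) Volume: 939 m³ = 939,000 L.
(a) Chlorine deficit: 4.1 − 1.2 = 2.9 ppm = 2.9 mg/L as Cl₂.
(a) Cl₂ equivalent needed: 2.9 mg/L × 939,000 L = 2,723,000 mg = 2723 g.
(a) Product at 74.8% available chlorine: 2723 / 0.748 = 3641 g.

(b) Volume: 2490 m³ = 2,490,000 L.
(b) Alkalinity to neutralize: (188 − 117) = 71 mg/L as CaCO₃ × 2,490,000 L = 176,800 g as CaCO₃.
(b) Equivalents of H⁺ required: 176,800 ÷ 50 g/eq = 3536 eq = 3536 mol HCl.
(b) Mass of HCl: 3536 × 36.5 = 129,100 g.
(b) Mass of 18.0% solution: 129,100 / 0.18 = 717,000 g.
(b) Volume: 717,000 g ÷ 1.17 g/mL = 612,800 mL.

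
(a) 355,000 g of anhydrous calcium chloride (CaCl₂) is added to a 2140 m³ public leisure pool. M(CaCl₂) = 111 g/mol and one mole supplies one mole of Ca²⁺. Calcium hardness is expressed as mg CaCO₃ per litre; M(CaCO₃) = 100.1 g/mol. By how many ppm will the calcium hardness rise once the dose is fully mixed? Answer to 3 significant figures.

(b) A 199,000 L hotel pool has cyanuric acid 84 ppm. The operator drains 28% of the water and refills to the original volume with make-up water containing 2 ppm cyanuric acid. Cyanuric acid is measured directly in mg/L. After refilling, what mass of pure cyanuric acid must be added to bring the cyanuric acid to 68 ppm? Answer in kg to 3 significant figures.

(a) 150 ppm; (b) 1.39 kg

(a) Volume: 2140 m³ = 2,140,000 L.
(a) Moles of Ca²⁺: 355,000 g ÷ 111 g/mol = 3198 mol.
(a) As CaCO₃: 3198 mol × 100.1 g/mol = 320,100 g.
(a) Rise: 320,100 g / 2,140,000 L × 1000 = 149.6 mg/L.

(b) After draining 28% and refilling: 84 × 0.72 + 2 × 0.28 = 61.04 ppm.
(b) Deficit to target: 68 − 61.04 = 6.96 mg/L.
(b) Mass: 6.96 mg/L × 199,000 L = 1385 g cyanuric acid.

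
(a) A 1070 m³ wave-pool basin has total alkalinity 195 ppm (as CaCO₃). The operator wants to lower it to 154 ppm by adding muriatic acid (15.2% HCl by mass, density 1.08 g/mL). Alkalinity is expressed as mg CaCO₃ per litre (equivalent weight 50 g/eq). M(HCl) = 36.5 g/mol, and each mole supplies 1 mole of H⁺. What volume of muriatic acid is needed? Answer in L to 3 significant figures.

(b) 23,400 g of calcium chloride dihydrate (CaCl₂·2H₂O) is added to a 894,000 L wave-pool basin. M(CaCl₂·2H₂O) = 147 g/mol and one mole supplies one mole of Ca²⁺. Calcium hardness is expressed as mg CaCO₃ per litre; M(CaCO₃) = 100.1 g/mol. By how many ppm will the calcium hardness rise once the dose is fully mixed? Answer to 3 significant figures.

(a) Volume: 1070 m³ = 1,070,000 L.
(a) Alkalinity to neutralize: (195 − 154) = 41 mg/L as CaCO₃ × 1,070,000 L = 43,870 g as CaCO₃.
(a) Equivalents of H⁺ required: 43,870 ÷ 50 g/eq = 877.4 eq = 877.4 mol HCl.
(a) Mass of HCl: 877.4 × 36.5 = 32,030 g.
(a) Mass of 15.2% solution: 32,030 / 0.152 = 210,700 g.
(a) Volume: 210,700 g ÷ 1.08 g/mL = 195,100 mL.

(b) Moles of Ca²⁺: 23,400 g ÷ 147 g/mol = 159.2 mol.
(b) As CaCO₃: 159.2 mol × 100.1 g/mol = 15,930 g.
(b) Rise: 15,930 g / 894,000 L × 1000 = 17.82 mg/L.

(a) 195 L; (b) 17.8 ppm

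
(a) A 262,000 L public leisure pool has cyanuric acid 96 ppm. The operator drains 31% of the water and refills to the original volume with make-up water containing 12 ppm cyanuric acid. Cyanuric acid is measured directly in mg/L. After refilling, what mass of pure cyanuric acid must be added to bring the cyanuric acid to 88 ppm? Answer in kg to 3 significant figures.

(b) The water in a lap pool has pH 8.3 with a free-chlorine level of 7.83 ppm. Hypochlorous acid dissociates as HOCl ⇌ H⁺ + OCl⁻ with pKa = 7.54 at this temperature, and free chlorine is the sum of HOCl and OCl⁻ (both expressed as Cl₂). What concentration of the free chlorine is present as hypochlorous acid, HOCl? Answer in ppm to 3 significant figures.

(a) 4.73 kg; (b) 1.16 ppm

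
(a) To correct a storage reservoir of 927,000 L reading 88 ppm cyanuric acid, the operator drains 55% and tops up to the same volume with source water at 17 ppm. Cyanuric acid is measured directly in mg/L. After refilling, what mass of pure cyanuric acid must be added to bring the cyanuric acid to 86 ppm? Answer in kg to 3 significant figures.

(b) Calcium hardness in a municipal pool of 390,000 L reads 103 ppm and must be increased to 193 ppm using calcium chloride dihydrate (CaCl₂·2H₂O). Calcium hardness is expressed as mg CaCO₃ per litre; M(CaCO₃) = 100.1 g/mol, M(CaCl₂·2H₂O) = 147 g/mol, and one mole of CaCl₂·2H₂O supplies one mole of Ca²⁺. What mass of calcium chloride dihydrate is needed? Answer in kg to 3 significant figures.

(a) 34.3 kg; (b) 51.5 kg

(a) After draining 55% and refilling: 88 × 0.45 + 17 × 0.55 = 48.95 ppm.
(a) Deficit to target: 86 − 48.95 = 37.05 mg/L.
(a) Mass: 37.05 mg/L × 927,000 L = 34,350 g cyanuric acid.

(b) Hardness to add: (193 − 103) = 90 mg/L as CaCO₃ × 390,000 L = 35,100 g as CaCO₃.
(b) Moles of Ca²⁺ (1 mol Ca²⁺ ≡ 1 mol CaCO₃): 35,100 / 100.1 g/mol = 350.6 mol.
(b) Mass of CaCl₂·2H₂O: 350.6 × 147 = 51,550 g.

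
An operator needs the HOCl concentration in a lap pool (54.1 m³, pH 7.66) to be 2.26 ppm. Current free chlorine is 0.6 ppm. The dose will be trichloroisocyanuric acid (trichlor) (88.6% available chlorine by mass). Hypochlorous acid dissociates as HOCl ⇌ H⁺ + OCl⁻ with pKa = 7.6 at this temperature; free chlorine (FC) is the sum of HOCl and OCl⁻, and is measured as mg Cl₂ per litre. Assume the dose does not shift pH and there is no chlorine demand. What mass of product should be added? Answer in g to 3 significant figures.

260 g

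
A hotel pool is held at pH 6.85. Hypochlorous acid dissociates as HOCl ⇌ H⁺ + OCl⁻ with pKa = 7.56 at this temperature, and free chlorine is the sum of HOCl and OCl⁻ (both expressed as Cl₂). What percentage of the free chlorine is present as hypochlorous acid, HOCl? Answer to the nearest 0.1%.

83.7%

[OCl⁻]/[HOCl] = 10^(pH − pKa) = 10^(6.85 − 7.56) = 10^-0.71 = 0.195.
Fraction as HOCl = 1 / (1 + 0.195) = 0.8368.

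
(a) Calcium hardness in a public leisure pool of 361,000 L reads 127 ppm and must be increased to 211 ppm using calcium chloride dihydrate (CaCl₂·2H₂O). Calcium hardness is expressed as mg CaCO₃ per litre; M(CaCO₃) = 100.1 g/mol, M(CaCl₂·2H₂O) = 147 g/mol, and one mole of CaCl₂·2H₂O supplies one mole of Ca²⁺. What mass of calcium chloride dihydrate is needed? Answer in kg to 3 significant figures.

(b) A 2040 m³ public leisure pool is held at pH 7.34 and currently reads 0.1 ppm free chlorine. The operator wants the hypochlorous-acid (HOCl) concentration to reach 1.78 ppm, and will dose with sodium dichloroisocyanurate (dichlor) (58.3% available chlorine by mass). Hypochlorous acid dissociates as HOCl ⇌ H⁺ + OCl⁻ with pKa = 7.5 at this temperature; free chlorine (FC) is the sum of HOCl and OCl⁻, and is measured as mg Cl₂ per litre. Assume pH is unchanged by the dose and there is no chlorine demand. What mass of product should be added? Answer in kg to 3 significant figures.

(a) Hardness to add: (211 − 127) = 84 mg/L as CaCO₃ × 361,000 L = 30,320 g as CaCO₃.
(a) Moles of Ca²⁺ (1 mol Ca²⁺ ≡ 1 mol CaCO₃): 30,320 / 100.1 g/mol = 302.9 mol.
(a) Mass of CaCl₂·2H₂O: 302.9 × 147 = 44,530 g.

(b) Volume: 2040 m³ = 2,040,000 L.
(b) [OCl⁻]/[HOCl] = 10^(pH − pKa) = 10^(7.34 − 7.5) = 0.6918; fraction as HOCl = 1/(1 + 0.6918) = 0.5911.
(b) Free chlorine required for 1.78 ppm HOCl: 1.78 / 0.5911 = 3.011 ppm.
(b) FC to add: 3.011 − 0.1 = 2.911 mg/L as Cl₂.
(b) Cl₂ equivalent: 2.911 mg/L × 2,040,000 L = 5939 g.
(b) Product at 58.3% available Cl: 5939 / 0.583 = 10,190 g.

(a) 44.5 kg; (b) 10.2 kg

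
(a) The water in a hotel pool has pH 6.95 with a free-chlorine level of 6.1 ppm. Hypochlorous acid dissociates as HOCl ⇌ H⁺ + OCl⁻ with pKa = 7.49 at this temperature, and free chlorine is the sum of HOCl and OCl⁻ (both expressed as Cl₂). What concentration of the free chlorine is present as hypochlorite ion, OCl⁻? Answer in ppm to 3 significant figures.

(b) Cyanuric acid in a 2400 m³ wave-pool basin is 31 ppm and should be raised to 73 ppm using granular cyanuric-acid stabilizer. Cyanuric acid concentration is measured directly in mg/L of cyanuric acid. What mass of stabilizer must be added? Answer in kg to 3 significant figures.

(a) [OCl⁻]/[HOCl] = 10^(pH − pKa) = 10^(6.95 − 7.49) = 10^-0.54 = 0.2884.
(a) Fraction as HOCl = 1 / (1 + 0.2884) = 0.7762.
(a) OCl⁻ = (1 − 0.7762) × 6.1 ppm = 1.365 ppm.

(b) Volume: 2400 m³ = 2,400,000 L.
(b) CYA to add: (73 − 31) = 42 mg/L × 2,400,000 L = 100,800 g cyanuric acid.

(a) 1.37 ppm; (b) 101 kg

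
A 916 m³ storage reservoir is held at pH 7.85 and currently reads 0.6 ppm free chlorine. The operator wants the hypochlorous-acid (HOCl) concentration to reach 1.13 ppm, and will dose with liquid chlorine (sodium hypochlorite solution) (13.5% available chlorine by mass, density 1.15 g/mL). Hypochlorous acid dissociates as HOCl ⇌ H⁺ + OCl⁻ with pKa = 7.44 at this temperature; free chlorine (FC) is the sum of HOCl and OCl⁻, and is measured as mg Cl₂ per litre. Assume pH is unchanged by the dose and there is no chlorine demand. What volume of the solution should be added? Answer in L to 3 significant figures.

Volume: 916 m³ = 916,000 L.
[OCl⁻]/[HOCl] = 10^(pH − pKa) = 10^(7.85 − 7.44) = 2.57; fraction as HOCl = 1/(1 + 2.57) = 0.2801.
Free chlorine required for 1.13 ppm HOCl: 1.13 / 0.2801 = 4.035 ppm.
FC to add: 4.035 − 0.6 = 3.435 mg/L as Cl₂.
Cl₂ equivalent: 3.435 mg/L × 916,000 L = 3146 g.
Product at 13.5% available Cl: 3146 / 0.135 = 23,300 g.
Volume: 23,300 g ÷ 1.15 g/mL = 20,260 mL.

20.3 L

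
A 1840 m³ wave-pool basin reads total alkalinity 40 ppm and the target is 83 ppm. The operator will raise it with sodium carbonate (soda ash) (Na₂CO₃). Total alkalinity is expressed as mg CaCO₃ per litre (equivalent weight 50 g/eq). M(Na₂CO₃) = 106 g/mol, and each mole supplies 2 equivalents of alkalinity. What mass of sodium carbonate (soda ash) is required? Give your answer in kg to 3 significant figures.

Volume: 1840 m³ = 1,840,000 L.
Alkalinity to add: (83 − 40) = 43 mg/L as CaCO₃ × 1,840,000 L = 79,120 g as CaCO₃.
Equivalents: 79,120 g ÷ 50 g/eq = 1582 eq.
Each mole of Na₂CO₃ supplies 2 eq, so 1582 / 2 = 791.2 mol.
Mass: 791.2 mol × 106 g/mol = 83,870 g.

83.9 kg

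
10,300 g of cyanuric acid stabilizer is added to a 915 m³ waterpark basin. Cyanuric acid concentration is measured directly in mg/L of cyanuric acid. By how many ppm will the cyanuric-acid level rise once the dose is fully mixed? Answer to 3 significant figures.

Volume: 915 m³ = 915,000 L.
Rise: 10,300 g / 915,000 L × 1000 = 11.26 mg/L.

11.3 ppm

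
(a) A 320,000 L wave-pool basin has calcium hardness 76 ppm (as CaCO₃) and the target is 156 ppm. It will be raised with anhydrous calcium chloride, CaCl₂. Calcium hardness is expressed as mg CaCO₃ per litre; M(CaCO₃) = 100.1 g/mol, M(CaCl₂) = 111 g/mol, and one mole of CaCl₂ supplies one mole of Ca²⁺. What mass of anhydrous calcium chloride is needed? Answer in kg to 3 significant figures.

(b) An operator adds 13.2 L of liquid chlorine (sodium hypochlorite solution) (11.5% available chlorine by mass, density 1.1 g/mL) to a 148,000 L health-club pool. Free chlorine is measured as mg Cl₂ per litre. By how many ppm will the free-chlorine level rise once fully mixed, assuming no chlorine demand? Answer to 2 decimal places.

(a) Hardness to add: (156 − 76) = 80 mg/L as CaCO₃ × 320,000 L = 25,600 g as CaCO₃.
(a) Moles of Ca²⁺ (1 mol Ca²⁺ ≡ 1 mol CaCO₃): 25,600 / 100.1 g/mol = 255.7 mol.
(a) Mass of CaCl₂: 255.7 × 111 = 28,390 g.

(b) Mass of solution: 13.2 L × 1000 mL/L × 1.1 g/mL = 14,520 g.
(b) Available chlorine delivered: 14,520 g × 0.115 = 1670 g as Cl₂.
(b) Concentration rise: 1670 g / 148,000 L = 11.28 mg/L = 11.28 ppm.

(a) 28.4 kg; (b) 11.28 ppm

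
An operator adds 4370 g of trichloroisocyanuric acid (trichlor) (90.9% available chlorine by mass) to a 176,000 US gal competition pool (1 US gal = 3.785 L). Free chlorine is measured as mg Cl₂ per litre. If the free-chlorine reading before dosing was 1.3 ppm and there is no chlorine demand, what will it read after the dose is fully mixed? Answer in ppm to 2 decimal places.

Volume: 176,000 US gal × 3.785 L/gal = 666,160 L.
Available chlorine delivered: 4370 g × 0.909 = 3972 g as Cl₂.
Concentration rise: 3972 g / 666,160 L = 5.963 mg/L = 5.96 ppm.
Final FC: 1.3 + 5.96 = 7.26 ppm.

7.26 ppm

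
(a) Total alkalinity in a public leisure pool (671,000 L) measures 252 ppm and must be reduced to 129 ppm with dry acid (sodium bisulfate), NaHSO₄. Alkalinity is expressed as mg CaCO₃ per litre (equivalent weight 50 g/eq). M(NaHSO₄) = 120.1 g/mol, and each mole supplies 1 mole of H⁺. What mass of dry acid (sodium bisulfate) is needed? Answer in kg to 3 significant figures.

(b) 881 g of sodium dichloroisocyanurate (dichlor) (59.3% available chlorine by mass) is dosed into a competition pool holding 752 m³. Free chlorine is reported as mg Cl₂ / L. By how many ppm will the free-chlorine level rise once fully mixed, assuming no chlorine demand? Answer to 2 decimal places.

(a) 198 kg; (b) 0.69 ppm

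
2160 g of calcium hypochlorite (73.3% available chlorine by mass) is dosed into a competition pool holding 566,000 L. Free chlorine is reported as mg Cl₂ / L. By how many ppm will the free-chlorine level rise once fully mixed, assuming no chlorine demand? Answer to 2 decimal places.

Available chlorine delivered: 2160 g × 0.733 = 1583 g as Cl₂.
Concentration rise: 1583 g / 566,000 L = 2.797 mg/L = 2.80 ppm.

2.80 ppm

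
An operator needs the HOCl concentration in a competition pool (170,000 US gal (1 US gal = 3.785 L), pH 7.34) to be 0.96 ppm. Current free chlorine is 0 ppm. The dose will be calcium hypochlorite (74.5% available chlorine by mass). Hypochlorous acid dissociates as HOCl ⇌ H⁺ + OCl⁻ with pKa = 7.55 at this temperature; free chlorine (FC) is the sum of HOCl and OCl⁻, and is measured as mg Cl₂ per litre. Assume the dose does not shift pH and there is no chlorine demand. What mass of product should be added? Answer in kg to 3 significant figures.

1.34 kg

Volume: 170,000 US gal × 3.785 L/gal = 643,450 L.
[OCl⁻]/[HOCl] = 10^(pH − pKa) = 10^(7.34 − 7.55) = 0.6166; fraction as HOCl = 1/(1 + 0.6166) = 0.6186.
Free chlorine required for 0.96 ppm HOCl: 0.96 / 0.6186 = 1.552 ppm.
FC to add: 1.552 − 0 = 1.552 mg/L as Cl₂.
Cl₂ equivalent: 1.552 mg/L × 643,450 L = 998.6 g.
Product at 74.5% available Cl: 998.6 / 0.745 = 1340 g.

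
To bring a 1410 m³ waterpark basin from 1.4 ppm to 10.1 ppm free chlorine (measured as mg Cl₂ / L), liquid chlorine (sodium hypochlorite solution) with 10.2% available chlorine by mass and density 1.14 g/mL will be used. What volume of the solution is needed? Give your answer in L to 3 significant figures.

Volume: 1410 m³ = 1,410,000 L.
Chlorine deficit: 10.1 − 1.4 = 8.7 ppm = 8.7 mg/L as Cl₂.
Cl₂ equivalent needed: 8.7 mg/L × 1,410,000 L = 12,270,000 mg = 12,270 g.
Product at 10.2% available chlorine: 12,270 / 0.102 = 120,300 g.
Volume at density 1.14 g/mL: 120,300 g ÷ 1.14 g/mL = 105,500 mL.

105 L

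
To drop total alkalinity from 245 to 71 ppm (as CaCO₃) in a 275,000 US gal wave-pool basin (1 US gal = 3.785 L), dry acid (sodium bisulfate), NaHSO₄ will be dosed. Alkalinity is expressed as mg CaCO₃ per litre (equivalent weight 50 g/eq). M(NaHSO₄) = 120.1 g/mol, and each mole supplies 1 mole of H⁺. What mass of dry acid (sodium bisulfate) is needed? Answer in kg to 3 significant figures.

435 kg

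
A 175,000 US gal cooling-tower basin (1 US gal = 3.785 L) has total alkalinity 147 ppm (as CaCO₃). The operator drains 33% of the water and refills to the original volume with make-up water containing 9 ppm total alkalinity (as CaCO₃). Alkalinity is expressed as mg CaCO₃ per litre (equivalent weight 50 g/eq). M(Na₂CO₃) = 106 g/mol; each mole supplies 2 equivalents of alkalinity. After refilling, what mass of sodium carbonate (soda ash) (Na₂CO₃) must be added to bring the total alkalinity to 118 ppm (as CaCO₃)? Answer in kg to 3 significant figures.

11.6 kg

Volume: 175,000 US gal × 3.785 L/gal = 662,375 L.
After draining 33% and refilling: 147 × 0.67 + 9 × 0.33 = 101.46 ppm.
Deficit to target: 118 − 101.46 = 16.54 mg/L.
As CaCO₃: 16.54 mg/L × 662,375 L = 10,960 g; ÷ 50 g/eq ÷ 2 = 109.6 mol Na₂CO₃.
Mass: 109.6 × 106 = 11,610 g.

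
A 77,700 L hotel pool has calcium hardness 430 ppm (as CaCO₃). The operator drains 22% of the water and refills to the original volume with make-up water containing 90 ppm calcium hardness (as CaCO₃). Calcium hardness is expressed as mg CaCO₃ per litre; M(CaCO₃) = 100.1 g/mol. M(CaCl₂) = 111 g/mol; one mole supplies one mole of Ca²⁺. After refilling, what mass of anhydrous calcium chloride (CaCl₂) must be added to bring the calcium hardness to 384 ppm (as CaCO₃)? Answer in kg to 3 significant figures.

2.48 kg

After draining 22% and refilling: 430 × 0.78 + 90 × 0.22 = 355.2 ppm.
Deficit to target: 384 − 355.2 = 28.8 mg/L.
As CaCO₃: 28.8 mg/L × 77,700 L = 2238 g; ÷ 100.1 = 22.36 mol Ca²⁺.
Mass: 22.36 × 111 = 2481 g.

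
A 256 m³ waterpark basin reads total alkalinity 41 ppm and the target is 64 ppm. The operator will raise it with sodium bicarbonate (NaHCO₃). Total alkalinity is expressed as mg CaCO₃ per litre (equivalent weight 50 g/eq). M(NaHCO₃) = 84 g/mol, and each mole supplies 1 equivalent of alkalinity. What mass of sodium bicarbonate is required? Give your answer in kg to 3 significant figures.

9.89 kg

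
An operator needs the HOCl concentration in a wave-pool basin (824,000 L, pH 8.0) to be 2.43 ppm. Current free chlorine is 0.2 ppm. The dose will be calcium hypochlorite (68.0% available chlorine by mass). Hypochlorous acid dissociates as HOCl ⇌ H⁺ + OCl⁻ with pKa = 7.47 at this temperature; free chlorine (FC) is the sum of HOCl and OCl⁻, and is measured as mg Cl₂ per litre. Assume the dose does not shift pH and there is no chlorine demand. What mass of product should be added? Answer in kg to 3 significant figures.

12.7 kg

[OCl⁻]/[HOCl] = 10^(pH − pKa) = 10^(8.0 − 7.47) = 3.388; fraction as HOCl = 1/(1 + 3.388) = 0.2279.
Free chlorine required for 2.43 ppm HOCl: 2.43 / 0.2279 = 10.66 ppm.
FC to add: 10.66 − 0.2 = 10.46 mg/L as Cl₂.
Cl₂ equivalent: 10.46 mg/L × 824,000 L = 8622 g.
Product at 68.0% available Cl: 8622 / 0.68 = 12,680 g.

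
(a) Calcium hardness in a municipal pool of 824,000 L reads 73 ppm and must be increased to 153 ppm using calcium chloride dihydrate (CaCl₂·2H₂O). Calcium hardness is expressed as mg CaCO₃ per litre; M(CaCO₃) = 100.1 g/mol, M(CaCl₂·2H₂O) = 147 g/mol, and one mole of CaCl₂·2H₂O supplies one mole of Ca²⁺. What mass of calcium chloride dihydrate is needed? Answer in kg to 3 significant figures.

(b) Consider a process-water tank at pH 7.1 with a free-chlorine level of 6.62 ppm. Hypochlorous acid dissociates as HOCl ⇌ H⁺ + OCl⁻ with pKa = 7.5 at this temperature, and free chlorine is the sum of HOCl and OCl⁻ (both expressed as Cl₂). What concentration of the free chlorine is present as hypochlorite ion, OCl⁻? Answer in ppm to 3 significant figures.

(a) 96.8 kg; (b) 1.89 ppm

(a) Hardness to add: (153 − 73) = 80 mg/L as CaCO₃ × 824,000 L = 65,920 g as CaCO₃.
(a) Moles of Ca²⁺ (1 mol Ca²⁺ ≡ 1 mol CaCO₃): 65,920 / 100.1 g/mol = 658.5 mol.
(a) Mass of CaCl₂·2H₂O: 658.5 × 147 = 96,810 g.

(b) [OCl⁻]/[HOCl] = 10^(pH − pKa) = 10^(7.1 − 7.5) = 10^-0.40 = 0.3981.
(b) Fraction as HOCl = 1 / (1 + 0.3981) = 0.7153.
(b) OCl⁻ = (1 − 0.7153) × 6.62 ppm = 1.885 ppm.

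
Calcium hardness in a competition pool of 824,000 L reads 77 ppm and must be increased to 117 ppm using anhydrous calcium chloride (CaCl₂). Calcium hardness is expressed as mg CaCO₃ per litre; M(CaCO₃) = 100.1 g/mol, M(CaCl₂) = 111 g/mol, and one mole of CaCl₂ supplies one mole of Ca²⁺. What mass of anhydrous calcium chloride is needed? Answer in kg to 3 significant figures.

36.5 kg

Hardness to add: (117 − 77) = 40 mg/L as CaCO₃ × 824,000 L = 32,960 g as CaCO₃.
Moles of Ca²⁺ (1 mol Ca²⁺ ≡ 1 mol CaCO₃): 32,960 / 100.1 g/mol = 329.3 mol.
Mass of CaCl₂: 329.3 × 111 = 36,550 g.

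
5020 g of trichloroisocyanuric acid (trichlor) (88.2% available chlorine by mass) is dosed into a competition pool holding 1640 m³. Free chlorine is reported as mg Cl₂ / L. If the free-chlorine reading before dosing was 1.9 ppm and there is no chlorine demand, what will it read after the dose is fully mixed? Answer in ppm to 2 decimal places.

4.60 ppm

Volume: 1640 m³ = 1,640,000 L.
Available chlorine delivered: 5020 g × 0.882 = 4428 g as Cl₂.
Concentration rise: 4428 g / 1,640,000 L = 2.7 mg/L = 2.70 ppm.
Final FC: 1.9 + 2.70 = 4.60 ppm.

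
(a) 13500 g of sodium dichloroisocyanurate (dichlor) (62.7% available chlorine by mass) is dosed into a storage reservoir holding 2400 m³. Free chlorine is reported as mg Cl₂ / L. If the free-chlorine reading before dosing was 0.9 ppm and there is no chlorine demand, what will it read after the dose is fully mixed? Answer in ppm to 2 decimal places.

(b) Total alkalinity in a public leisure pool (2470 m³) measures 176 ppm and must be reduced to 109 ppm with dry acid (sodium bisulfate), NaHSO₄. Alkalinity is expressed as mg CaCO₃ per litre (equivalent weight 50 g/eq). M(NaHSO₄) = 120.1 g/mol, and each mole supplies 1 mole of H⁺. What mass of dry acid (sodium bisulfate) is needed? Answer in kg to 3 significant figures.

(a) Volume: 2400 m³ = 2,400,000 L.
(a) Available chlorine delivered: 13,500 g × 0.627 = 8464 g as Cl₂.
(a) Concentration rise: 8464 g / 2,400,000 L = 3.527 mg/L = 3.53 ppm.
(a) Final FC: 0.9 + 3.53 = 4.43 ppm.

(b) Volume: 2470 m³ = 2,470,000 L.
(b) Alkalinity to neutralize: (176 − 109) = 67 mg/L as CaCO₃ × 2,470,000 L = 165,500 g as CaCO₃.
(b) Equivalents of H⁺ required: 165,500 ÷ 50 g/eq = 3310 eq = 3310 mol NaHSO₄.
(b) Mass of NaHSO₄: 3310 × 120.1 = 397,500 g.

(a) 4.43 ppm; (b) 398 kg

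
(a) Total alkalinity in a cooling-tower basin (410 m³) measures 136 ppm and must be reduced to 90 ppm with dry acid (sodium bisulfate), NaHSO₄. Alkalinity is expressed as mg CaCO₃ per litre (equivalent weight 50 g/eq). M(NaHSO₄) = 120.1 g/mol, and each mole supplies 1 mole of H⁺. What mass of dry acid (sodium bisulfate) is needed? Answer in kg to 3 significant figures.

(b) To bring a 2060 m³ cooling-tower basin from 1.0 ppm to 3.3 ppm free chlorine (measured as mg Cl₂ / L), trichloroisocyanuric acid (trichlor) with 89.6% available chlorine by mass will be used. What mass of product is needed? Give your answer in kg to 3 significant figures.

(a) 45.3 kg; (b) 5.29 kg

(a) Volume: 410 m³ = 410,000 L.
(a) Alkalinity to neutralize: (136 − 90) = 46 mg/L as CaCO₃ × 410,000 L = 18,860 g as CaCO₃.
(a) Equivalents of H⁺ required: 18,860 ÷ 50 g/eq = 377.2 eq = 377.2 mol NaHSO₄.
(a) Mass of NaHSO₄: 377.2 × 120.1 = 45,300 g.

(b) Volume: 2060 m³ = 2,060,000 L.
(b) Chlorine deficit: 3.3 − 1.0 = 2.3 ppm = 2.3 mg/L as Cl₂.
(b) Cl₂ equivalent needed: 2.3 mg/L × 2,060,000 L = 4,738,000 mg = 4738 g.
(b) Product at 89.6% available chlorine: 4738 / 0.896 = 5288 g.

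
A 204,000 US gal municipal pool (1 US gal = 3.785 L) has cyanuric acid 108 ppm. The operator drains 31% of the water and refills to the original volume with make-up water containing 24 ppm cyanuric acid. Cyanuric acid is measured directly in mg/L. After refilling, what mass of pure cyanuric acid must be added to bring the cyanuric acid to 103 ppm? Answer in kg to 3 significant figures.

16.2 kg

Volume: 204,000 US gal × 3.785 L/gal = 772,140 L.
After draining 31% and refilling: 108 × 0.69 + 24 × 0.31 = 81.96 ppm.
Deficit to target: 103 − 81.96 = 21.04 mg/L.
Mass: 21.04 mg/L × 772,140 L = 16,250 g cyanuric acid.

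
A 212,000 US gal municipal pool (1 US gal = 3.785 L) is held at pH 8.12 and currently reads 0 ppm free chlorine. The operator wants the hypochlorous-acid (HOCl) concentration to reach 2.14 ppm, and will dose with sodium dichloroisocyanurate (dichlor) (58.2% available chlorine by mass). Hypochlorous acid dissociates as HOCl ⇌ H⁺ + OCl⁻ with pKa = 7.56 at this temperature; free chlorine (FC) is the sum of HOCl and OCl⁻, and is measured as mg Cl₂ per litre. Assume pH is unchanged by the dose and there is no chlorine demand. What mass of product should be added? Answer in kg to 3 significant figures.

13.7 kg

Volume: 212,000 US gal × 3.785 L/gal = 802,420 L.
[OCl⁻]/[HOCl] = 10^(pH − pKa) = 10^(8.12 − 7.56) = 3.631; fraction as HOCl = 1/(1 + 3.631) = 0.2159.
Free chlorine required for 2.14 ppm HOCl: 2.14 / 0.2159 = 9.91 ppm.
FC to add: 9.91 − 0 = 9.91 mg/L as Cl₂.
Cl₂ equivalent: 9.91 mg/L × 802,420 L = 7952 g.
Product at 58.2% available Cl: 7952 / 0.582 = 13,660 g.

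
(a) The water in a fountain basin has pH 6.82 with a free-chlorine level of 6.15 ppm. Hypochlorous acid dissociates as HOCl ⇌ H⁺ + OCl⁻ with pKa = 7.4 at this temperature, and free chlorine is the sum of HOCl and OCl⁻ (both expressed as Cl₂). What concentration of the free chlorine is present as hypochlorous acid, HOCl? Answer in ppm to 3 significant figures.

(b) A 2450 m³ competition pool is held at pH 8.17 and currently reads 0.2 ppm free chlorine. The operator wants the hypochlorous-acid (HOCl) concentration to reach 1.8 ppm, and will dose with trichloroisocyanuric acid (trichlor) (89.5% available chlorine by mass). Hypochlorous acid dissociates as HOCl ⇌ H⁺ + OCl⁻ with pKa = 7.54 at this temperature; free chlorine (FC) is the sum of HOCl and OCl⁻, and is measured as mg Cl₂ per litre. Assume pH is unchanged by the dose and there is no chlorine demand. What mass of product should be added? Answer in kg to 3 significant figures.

(a) [OCl⁻]/[HOCl] = 10^(pH − pKa) = 10^(6.82 − 7.4) = 10^-0.58 = 0.263.
(a) Fraction as HOCl = 1 / (1 + 0.263) = 0.7917.
(a) HOCl = 0.7917 × 6.15 ppm = 4.869 ppm.

(b) Volume: 2450 m³ = 2,450,000 L.
(b) [OCl⁻]/[HOCl] = 10^(pH − pKa) = 10^(8.17 − 7.54) = 4.266; fraction as HOCl = 1/(1 + 4.266) = 0.1899.
(b) Free chlorine required for 1.8 ppm HOCl: 1.8 / 0.1899 = 9.478 ppm.
(b) FC to add: 9.478 − 0.2 = 9.278 mg/L as Cl₂.
(b) Cl₂ equivalent: 9.278 mg/L × 2,450,000 L = 22,730 g.
(b) Product at 89.5% available Cl: 22,730 / 0.895 = 25,400 g.

(a) 4.87 ppm; (b) 25.4 kg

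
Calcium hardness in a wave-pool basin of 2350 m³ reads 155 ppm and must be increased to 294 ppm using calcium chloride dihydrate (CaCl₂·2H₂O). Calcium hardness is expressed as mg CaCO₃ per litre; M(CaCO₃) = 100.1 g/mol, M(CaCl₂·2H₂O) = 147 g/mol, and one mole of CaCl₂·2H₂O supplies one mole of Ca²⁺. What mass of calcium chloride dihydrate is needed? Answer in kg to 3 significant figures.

480 kg

Volume: 2350 m³ = 2,350,000 L.
Hardness to add: (294 − 155) = 139 mg/L as CaCO₃ × 2,350,000 L = 326,600 g as CaCO₃.
Moles of Ca²⁺ (1 mol Ca²⁺ ≡ 1 mol CaCO₃): 326,600 / 100.1 g/mol = 3263 mol.
Mass of CaCl₂·2H₂O: 3263 × 147 = 479,700 g.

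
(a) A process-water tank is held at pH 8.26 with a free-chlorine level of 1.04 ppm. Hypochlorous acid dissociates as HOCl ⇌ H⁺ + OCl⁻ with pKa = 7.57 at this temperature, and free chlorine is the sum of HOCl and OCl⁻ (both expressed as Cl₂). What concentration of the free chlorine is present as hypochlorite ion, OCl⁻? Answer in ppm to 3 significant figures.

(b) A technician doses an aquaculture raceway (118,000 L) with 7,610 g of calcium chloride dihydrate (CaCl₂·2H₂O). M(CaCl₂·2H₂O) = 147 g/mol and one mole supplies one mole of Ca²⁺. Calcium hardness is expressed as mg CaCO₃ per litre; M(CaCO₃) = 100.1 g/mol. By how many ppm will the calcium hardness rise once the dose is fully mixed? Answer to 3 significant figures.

(a) 0.864 ppm; (b) 43.9 ppm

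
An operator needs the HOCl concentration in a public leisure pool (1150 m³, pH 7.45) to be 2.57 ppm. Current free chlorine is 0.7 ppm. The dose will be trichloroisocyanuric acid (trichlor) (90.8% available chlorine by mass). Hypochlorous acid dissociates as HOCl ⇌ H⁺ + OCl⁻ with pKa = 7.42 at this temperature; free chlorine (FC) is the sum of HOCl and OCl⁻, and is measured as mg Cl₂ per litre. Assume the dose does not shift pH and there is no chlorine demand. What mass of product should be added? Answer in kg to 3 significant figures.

Volume: 1150 m³ = 1,150,000 L.
[OCl⁻]/[HOCl] = 10^(pH − pKa) = 10^(7.45 − 7.42) = 1.072; fraction as HOCl = 1/(1 + 1.072) = 0.4827.
Free chlorine required for 2.57 ppm HOCl: 2.57 / 0.4827 = 5.324 ppm.
FC to add: 5.324 − 0.7 = 4.624 mg/L as Cl₂.
Cl₂ equivalent: 4.624 mg/L × 1,150,000 L = 5317 g.
Product at 90.8% available Cl: 5317 / 0.908 = 5856 g.

5.86 kg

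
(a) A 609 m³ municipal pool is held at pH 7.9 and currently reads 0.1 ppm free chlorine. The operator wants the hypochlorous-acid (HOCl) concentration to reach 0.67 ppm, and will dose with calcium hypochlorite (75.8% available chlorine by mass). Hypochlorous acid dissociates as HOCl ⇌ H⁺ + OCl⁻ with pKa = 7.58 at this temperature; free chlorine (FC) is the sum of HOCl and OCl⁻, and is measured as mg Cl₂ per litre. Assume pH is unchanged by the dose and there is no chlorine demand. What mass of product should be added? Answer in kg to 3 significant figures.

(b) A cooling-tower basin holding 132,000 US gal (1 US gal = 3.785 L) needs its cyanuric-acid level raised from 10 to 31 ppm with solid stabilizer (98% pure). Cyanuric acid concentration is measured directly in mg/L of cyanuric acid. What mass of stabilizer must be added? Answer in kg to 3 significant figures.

(a) Volume: 609 m³ = 609,000 L.
(a) [OCl⁻]/[HOCl] = 10^(pH − pKa) = 10^(7.9 − 7.58) = 2.089; fraction as HOCl = 1/(1 + 2.089) = 0.3237.
(a) Free chlorine required for 0.67 ppm HOCl: 0.67 / 0.3237 = 2.07 ppm.
(a) FC to add: 2.07 − 0.1 = 1.97 mg/L as Cl₂.
(a) Cl₂ equivalent: 1.97 mg/L × 609,000 L = 1200 g.
(a) Product at 75.8% available Cl: 1200 / 0.758 = 1583 g.

(b) Volume: 132,000 US gal × 3.785 L/gal = 499,620 L.
(b) CYA to add: (31 − 10) = 21 mg/L × 499,620 L = 10,490 g cyanuric acid.
(b) At 98% purity: 10,490 / 0.98 = 10,710 g product.

(a) 1.58 kg; (b) 10.7 kg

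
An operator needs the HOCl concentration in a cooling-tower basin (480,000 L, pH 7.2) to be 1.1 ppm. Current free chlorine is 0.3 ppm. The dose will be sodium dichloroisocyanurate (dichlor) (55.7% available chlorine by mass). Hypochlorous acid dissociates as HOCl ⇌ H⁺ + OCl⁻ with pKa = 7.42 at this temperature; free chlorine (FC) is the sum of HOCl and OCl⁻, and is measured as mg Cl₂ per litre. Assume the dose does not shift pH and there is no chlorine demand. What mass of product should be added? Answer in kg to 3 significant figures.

[OCl⁻]/[HOCl] = 10^(pH − pKa) = 10^(7.2 − 7.42) = 0.6026; fraction as HOCl = 1/(1 + 0.6026) = 0.624.
Free chlorine required for 1.1 ppm HOCl: 1.1 / 0.624 = 1.763 ppm.
FC to add: 1.763 − 0.3 = 1.463 mg/L as Cl₂.
Cl₂ equivalent: 1.463 mg/L × 480,000 L = 702.2 g.
Product at 55.7% available Cl: 702.2 / 0.557 = 1261 g.

1.26 kg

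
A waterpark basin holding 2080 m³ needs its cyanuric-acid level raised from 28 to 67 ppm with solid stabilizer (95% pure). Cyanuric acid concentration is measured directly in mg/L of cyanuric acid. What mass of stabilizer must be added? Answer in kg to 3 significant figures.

85.4 kg

Volume: 2080 m³ = 2,080,000 L.
CYA to add: (67 − 28) = 39 mg/L × 2,080,000 L = 81,120 g cyanuric acid.
At 95% purity: 81,120 / 0.95 = 85,390 g product.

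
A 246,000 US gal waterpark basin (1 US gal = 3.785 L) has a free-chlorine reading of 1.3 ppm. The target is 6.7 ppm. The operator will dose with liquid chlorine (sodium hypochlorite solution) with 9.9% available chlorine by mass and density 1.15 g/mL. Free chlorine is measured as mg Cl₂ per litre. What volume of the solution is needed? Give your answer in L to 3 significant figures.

44.2 L

Volume: 246,000 US gal × 3.785 L/gal = 931,110 L.
Chlorine deficit: 6.7 − 1.3 = 5.4 ppm = 5.4 mg/L as Cl₂.
Cl₂ equivalent needed: 5.4 mg/L × 931,110 L = 5,028,000 mg = 5028 g.
Product at 9.9% available chlorine: 5028 / 0.099 = 50,790 g.
Volume at density 1.15 g/mL: 50,790 g ÷ 1.15 g/mL = 44,160 mL.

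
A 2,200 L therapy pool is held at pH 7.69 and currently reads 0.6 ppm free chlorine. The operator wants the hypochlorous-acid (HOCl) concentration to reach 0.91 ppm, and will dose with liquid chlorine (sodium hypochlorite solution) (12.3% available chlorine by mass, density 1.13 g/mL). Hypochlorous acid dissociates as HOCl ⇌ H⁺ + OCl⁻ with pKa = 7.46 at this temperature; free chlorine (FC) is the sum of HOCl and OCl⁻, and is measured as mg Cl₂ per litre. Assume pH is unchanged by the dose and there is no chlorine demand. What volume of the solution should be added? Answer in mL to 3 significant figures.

29.4 mL

[OCl⁻]/[HOCl] = 10^(pH − pKa) = 10^(7.69 − 7.46) = 1.698; fraction as HOCl = 1/(1 + 1.698) = 0.3706.
Free chlorine required for 0.91 ppm HOCl: 0.91 / 0.3706 = 2.455 ppm.
FC to add: 2.455 − 0.6 = 1.855 mg/L as Cl₂.
Cl₂ equivalent: 1.855 mg/L × 2,200 L = 4.082 g.
Product at 12.3% available Cl: 4.082 / 0.123 = 33.19 g.
Volume: 33.19 g ÷ 1.13 g/mL = 29.37 mL.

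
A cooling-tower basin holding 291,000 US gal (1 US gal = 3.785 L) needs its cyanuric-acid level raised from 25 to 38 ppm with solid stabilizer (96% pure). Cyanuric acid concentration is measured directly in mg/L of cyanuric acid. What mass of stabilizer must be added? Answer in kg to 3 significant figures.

14.9 kg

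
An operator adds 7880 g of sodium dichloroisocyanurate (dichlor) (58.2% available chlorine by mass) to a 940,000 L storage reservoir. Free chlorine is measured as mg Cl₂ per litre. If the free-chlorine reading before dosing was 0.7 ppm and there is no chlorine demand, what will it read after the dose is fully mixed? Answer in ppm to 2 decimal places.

5.58 ppm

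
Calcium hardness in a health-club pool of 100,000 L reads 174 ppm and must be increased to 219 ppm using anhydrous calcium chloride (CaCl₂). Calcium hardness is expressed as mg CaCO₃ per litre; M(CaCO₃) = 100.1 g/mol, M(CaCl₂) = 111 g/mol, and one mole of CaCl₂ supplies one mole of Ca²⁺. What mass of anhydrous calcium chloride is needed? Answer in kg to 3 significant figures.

Hardness to add: (219 − 174) = 45 mg/L as CaCO₃ × 100,000 L = 4500 g as CaCO₃.
Moles of Ca²⁺ (1 mol Ca²⁺ ≡ 1 mol CaCO₃): 4500 / 100.1 g/mol = 44.96 mol.
Mass of CaCl₂: 44.96 × 111 = 4990 g.

4.99 kg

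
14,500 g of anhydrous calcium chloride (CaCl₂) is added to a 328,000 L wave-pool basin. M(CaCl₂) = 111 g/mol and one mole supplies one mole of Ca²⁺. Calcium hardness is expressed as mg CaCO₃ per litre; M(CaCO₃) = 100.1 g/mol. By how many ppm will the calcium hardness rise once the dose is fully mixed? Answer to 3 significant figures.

39.9 ppm

Moles of Ca²⁺: 14,500 g ÷ 111 g/mol = 130.6 mol.
As CaCO₃: 130.6 mol × 100.1 g/mol = 13,080 g.
Rise: 13,080 g / 328,000 L × 1000 = 39.87 mg/L.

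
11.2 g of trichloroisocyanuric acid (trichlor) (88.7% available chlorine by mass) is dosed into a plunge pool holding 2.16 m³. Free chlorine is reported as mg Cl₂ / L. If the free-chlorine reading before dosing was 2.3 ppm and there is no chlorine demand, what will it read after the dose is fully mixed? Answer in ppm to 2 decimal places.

Volume: 2.16 m³ = 2,160 L.
Available chlorine delivered: 11.2 g × 0.887 = 9.934 g as Cl₂.
Concentration rise: 9.934 g / 2,160 L = 4.599 mg/L = 4.60 ppm.
Final FC: 2.3 + 4.60 = 6.90 ppm.

6.90 ppm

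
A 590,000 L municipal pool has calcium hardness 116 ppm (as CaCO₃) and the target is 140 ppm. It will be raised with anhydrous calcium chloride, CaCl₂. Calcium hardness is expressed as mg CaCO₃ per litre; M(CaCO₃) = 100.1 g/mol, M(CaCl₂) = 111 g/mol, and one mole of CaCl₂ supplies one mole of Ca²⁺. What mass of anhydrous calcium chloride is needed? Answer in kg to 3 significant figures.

Hardness to add: (140 − 116) = 24 mg/L as CaCO₃ × 590,000 L = 14,160 g as CaCO₃.
Moles of Ca²⁺ (1 mol Ca²⁺ ≡ 1 mol CaCO₃): 14,160 / 100.1 g/mol = 141.5 mol.
Mass of CaCl₂: 141.5 × 111 = 15,700 g.

15.7 kg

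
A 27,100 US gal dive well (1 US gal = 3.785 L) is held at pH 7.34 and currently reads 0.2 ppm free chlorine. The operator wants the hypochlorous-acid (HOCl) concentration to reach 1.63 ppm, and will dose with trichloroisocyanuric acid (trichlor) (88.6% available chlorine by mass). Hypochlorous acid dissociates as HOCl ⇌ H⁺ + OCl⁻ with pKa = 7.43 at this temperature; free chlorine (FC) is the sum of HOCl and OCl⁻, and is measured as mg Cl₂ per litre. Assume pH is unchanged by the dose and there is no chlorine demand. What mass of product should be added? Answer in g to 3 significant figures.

Volume: 27,100 US gal × 3.785 L/gal = 102,574 L.
[OCl⁻]/[HOCl] = 10^(pH − pKa) = 10^(7.34 − 7.43) = 0.8128; fraction as HOCl = 1/(1 + 0.8128) = 0.5516.
Free chlorine required for 1.63 ppm HOCl: 1.63 / 0.5516 = 2.955 ppm.
FC to add: 2.955 − 0.2 = 2.755 mg/L as Cl₂.
Cl₂ equivalent: 2.755 mg/L × 102,574 L = 282.6 g.
Product at 88.6% available Cl: 282.6 / 0.886 = 318.9 g.

319 g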